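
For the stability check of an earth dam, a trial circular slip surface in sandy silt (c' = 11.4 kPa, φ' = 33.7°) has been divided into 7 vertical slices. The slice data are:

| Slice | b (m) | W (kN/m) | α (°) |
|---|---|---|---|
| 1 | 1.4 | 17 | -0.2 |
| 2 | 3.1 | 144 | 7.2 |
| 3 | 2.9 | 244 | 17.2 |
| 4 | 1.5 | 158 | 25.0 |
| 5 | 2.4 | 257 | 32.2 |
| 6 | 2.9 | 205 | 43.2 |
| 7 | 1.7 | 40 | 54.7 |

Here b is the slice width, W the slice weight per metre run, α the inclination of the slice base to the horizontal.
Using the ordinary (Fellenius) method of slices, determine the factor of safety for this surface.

Ordinary method of slices: FS = Σ[c'·Δl_i + (W_i cosα_i)·tanφ'] / Σ W_i sinα_i, with Δl_i = b_i / cosα_i.
Slice 1: Δl = 1.4/cos(-0.2°) = 1.400 m; N'_1 = 17·cos(-0.2°) = 17.0; c'Δl = 15.96; W sinα = -0.1
Slice 2: Δl = 3.1/cos7.2° = 3.125 m; N'_2 = 144·cos7.2° = 142.9; c'Δl = 35.62; W sinα = 18.0
Slice 3: Δl = 2.9/cos17.2° = 3.036 m; N'_3 = 244·cos17.2° = 233.1; c'Δl = 34.61; W sinα = 72.2
Slice 4: Δl = 1.5/cos25.0° = 1.655 m; N'_4 = 158·cos25.0° = 143.2; c'Δl = 18.87; W sinα = 66.8
Slice 5: Δl = 2.4/cos32.2° = 2.836 m; N'_5 = 257·cos32.2° = 217.5; c'Δl = 32.33; W sinα = 136.9
Slice 6: Δl = 2.9/cos43.2° = 3.978 m; N'_6 = 205·cos43.2° = 149.4; c'Δl = 45.35; W sinα = 140.3
Slice 7: Δl = 1.7/cos54.7° = 2.942 m; N'_7 = 40·cos54.7° = 23.1; c'Δl = 33.54; W sinα = 32.6
Σc'Δl = 216.3 kN/m; ΣN' = 926.2 kN/m; ΣW sinα = 466.8 kN/m
Resisting = 216.3 + 926.2·tan33.7° = 216.3 + 617.7 = 834.0 kN/m
FS = 834.0 / 466.8 = 1.786

FS = 1.79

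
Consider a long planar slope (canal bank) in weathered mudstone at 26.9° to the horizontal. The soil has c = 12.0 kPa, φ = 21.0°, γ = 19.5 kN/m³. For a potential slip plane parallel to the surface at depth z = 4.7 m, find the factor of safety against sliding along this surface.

FS = 1.08

For an infinite slope with a slip plane parallel to the surface (no pore pressure): FS = [c + γz cos²β tanφ] / [γz sinβ cosβ].
γz = 19.5·4.7 = 91.65 kN/m²
Numerator = 12.0 + 91.65·cos²26.9°·tan21.0° = 12.0 + 91.65·0.7953·0.3839 = 39.980 kPa
Denominator = 91.65·sin26.9°·cos26.9° = 91.65·0.4524·0.8918 = 36.979 kPa
FS = 39.980 / 36.979 = 1.081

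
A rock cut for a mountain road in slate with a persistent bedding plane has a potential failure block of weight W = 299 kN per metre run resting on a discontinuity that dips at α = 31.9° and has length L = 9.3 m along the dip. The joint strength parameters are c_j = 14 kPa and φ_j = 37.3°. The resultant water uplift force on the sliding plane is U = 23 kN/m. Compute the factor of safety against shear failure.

FS = 1.94

Resolving the block weight along and normal to the plane and applying the Mohr–Coulomb strength on the joint:
N' = W cosα − U = 299·cos31.9° − 23 = 230.8 kN/m
Driving force T = W sinα = 299·sin31.9° = 158.0 kN/m
Resisting force R = c_j·L + N'·tanφ_j = 14·9.3 + 230.8·tan37.3° = 130.2 + 175.9 = 306.1 kN/m
FS = R / T = 306.1 / 158.0 = 1.937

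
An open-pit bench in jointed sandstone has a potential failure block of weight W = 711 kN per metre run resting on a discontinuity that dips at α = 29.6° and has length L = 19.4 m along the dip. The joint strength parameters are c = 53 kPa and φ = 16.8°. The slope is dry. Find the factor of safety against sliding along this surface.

Resolving the block weight along and normal to the plane and applying the Mohr–Coulomb strength on the joint:
N' = W cosα = 711·cos29.6° = 618.2 kN/m
Driving force T = W sinα = 711·sin29.6° = 351.2 kN/m
Resisting force R = c·L + N'·tanφ = 53·19.4 + 618.2·tan16.8° = 1028.2 + 186.6 = 1214.8 kN/m
FS = R / T = 1214.8 / 351.2 = 3.459

FS = 3.46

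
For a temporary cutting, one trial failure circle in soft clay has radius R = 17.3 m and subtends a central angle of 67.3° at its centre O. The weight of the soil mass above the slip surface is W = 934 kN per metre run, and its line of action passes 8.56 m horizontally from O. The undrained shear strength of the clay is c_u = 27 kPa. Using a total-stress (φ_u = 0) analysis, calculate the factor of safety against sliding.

Taking moments about the centre O, the resisting moment is provided by the undrained shear strength acting along the arc:
Arc length L_a = R·θ = 17.3·(67.3°·π/180) = 17.3·1.1746 = 20.32 m
M_R = c_u·L_a·R = 27·20.32·17.3 = 9491.8 kN·m/m
M_D = W·d = 934·8.56 = 7995.0 kN·m/m
FS = M_R / M_D = 9491.8 / 7995.0 = 1.187

FS = 1.19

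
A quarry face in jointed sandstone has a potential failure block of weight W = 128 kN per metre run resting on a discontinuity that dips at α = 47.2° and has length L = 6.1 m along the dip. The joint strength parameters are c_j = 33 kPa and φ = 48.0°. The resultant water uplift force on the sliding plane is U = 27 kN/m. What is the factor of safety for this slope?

FS = 2.85

Resolving the block weight along and normal to the plane and applying the Mohr–Coulomb strength on the joint:
N' = W cosα − U = 128·cos47.2° − 27 = 60.0 kN/m
Driving force T = W sinα = 128·sin47.2° = 93.9 kN/m
Resisting force R = c_j·L + N'·tanφ = 33·6.1 + 60.0·tan48.0° = 201.3 + 66.6 = 267.9 kN/m
FS = R / T = 267.9 / 93.9 = 2.853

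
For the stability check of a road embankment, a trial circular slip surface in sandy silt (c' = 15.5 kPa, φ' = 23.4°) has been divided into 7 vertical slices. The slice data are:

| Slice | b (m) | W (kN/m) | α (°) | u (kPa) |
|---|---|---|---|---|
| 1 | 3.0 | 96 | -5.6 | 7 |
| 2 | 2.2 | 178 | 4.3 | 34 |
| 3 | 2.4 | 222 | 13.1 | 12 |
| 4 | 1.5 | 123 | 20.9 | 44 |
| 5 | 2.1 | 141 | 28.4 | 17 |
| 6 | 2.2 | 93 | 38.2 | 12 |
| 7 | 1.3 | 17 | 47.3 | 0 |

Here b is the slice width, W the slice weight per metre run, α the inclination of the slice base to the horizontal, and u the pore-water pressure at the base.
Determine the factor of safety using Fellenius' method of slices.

FS = 2.08

Ordinary method of slices: FS = Σ[c'·Δl_i + (W_i cosα_i − u_i·Δl_i)·tanφ'] / Σ W_i sinα_i, with Δl_i = b_i / cosα_i.
Slice 1: Δl = 3.0/cos(-5.6°) = 3.014 m; N'_1 = 96·cos(-5.6°) − 7·3.014 = 74.4; c'Δl = 46.72; W sinα = -9.4
Slice 2: Δl = 2.2/cos4.3° = 2.206 m; N'_2 = 178·cos4.3° − 34·2.206 = 102.5; c'Δl = 34.20; W sinα = 13.3
Slice 3: Δl = 2.4/cos13.1° = 2.464 m; N'_3 = 222·cos13.1° − 12·2.464 = 186.7; c'Δl = 38.19; W sinα = 50.3
Slice 4: Δl = 1.5/cos20.9° = 1.606 m; N'_4 = 123·cos20.9° − 44·1.606 = 44.3; c'Δl = 24.89; W sinα = 43.9
Slice 5: Δl = 2.1/cos28.4° = 2.387 m; N'_5 = 141·cos28.4° − 17·2.387 = 83.4; c'Δl = 37.00; W sinα = 67.1
Slice 6: Δl = 2.2/cos38.2° = 2.799 m; N'_6 = 93·cos38.2° − 12·2.799 = 39.5; c'Δl = 43.39; W sinα = 57.5
Slice 7: Δl = 1.3/cos47.3° = 1.917 m; N'_7 = 17·cos47.3° − 0·1.917 = 11.5; c'Δl = 29.71; W sinα = 12.5
Σc'Δl = 254.1 kN/m; ΣN' = 542.3 kN/m; ΣW sinα = 235.2 kN/m
Resisting = 254.1 + 542.3·tan23.4° = 254.1 + 234.7 = 488.8 kN/m
FS = 488.8 / 235.2 = 2.078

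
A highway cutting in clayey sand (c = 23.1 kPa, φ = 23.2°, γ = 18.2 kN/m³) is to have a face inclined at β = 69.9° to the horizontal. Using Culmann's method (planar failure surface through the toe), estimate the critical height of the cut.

Culmann's analysis gives the critical failure plane at α_cr = (β + φ)/2 = (69.9 + 23.2)/2 = 46.6°, and the critical height
H_c = (4c/γ) · sinβ cosφ / [1 − cos(β − φ)]
    = (4·23.1/18.2) · sin69.9°·cos23.2° / [1 − cos(46.7°)]
    = 5.077 · 0.9391·0.9191 / [1 − 0.6858]
    = 5.077 · 0.8632 / 0.3142
    = 13.95 m

H_c = 13.95 m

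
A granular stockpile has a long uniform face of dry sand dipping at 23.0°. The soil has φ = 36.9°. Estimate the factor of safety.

FS = 1.77

For a dry cohesionless infinite slope the factor of safety is FS = tanφ / tanβ.
FS = tan36.9° / tan23.0° = 0.7508 / 0.4245 = 1.769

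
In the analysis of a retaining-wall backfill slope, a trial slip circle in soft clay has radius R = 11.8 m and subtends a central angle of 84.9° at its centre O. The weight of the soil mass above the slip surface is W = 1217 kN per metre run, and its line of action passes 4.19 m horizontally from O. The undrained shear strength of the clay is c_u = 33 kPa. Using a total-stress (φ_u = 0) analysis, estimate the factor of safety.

FS = 1.34

Taking moments about the centre O, the resisting moment is provided by the undrained shear strength acting along the arc:
Arc length L_a = R·θ = 11.8·(84.9°·π/180) = 11.8·1.4818 = 17.49 m
M_R = c_u·L_a·R = 33·17.49·11.8 = 6808.7 kN·m/m
M_D = W·d = 1217·4.19 = 5099.2 kN·m/m
FS = M_R / M_D = 6808.7 / 5099.2 = 1.335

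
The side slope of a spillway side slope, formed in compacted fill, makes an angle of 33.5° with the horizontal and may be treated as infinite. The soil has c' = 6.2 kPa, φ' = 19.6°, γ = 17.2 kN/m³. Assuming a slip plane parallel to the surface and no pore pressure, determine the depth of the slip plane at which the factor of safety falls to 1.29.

z = 1.04 m

Setting FS = 1.29 in FS = [c' + γz cos²β tanφ'] / [γz sinβ cosβ] and solving for z:
z = c' / [γ cosβ (FS·sinβ − cosβ·tanφ')]
  = 6.2 / [17.2·cos33.5°·(1.29·sin33.5° − cos33.5°·tan19.6°)]
  = 6.2 / [17.2·0.8339·(1.29·0.5519 − 0.8339·0.3561)]
  = 6.2 / 5.9532 = 1.041 m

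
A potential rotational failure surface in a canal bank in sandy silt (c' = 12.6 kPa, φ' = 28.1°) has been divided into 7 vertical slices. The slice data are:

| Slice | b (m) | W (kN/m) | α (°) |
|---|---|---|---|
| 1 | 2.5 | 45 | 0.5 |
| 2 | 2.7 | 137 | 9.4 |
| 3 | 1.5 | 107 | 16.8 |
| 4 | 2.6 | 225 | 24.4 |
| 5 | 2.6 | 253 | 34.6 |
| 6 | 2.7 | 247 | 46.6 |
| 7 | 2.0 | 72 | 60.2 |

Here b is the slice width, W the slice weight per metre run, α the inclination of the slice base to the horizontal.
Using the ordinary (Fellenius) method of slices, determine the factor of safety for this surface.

FS = 1.40

Ordinary method of slices: FS = Σ[c'·Δl_i + (W_i cosα_i)·tanφ'] / Σ W_i sinα_i, with Δl_i = b_i / cosα_i.
Slice 1: Δl = 2.5/cos0.5° = 2.500 m; N'_1 = 45·cos0.5° = 45.0; c'Δl = 31.50; W sinα = 0.4
Slice 2: Δl = 2.7/cos9.4° = 2.737 m; N'_2 = 137·cos9.4° = 135.2; c'Δl = 34.48; W sinα = 22.4
Slice 3: Δl = 1.5/cos16.8° = 1.567 m; N'_3 = 107·cos16.8° = 102.4; c'Δl = 19.74; W sinα = 30.9
Slice 4: Δl = 2.6/cos24.4° = 2.855 m; N'_4 = 225·cos24.4° = 204.9; c'Δl = 35.97; W sinα = 92.9
Slice 5: Δl = 2.6/cos34.6° = 3.159 m; N'_5 = 253·cos34.6° = 208.3; c'Δl = 39.80; W sinα = 143.7
Slice 6: Δl = 2.7/cos46.6° = 3.930 m; N'_6 = 247·cos46.6° = 169.7; c'Δl = 49.51; W sinα = 179.5
Slice 7: Δl = 2.0/cos60.2° = 4.024 m; N'_7 = 72·cos60.2° = 35.8; c'Δl = 50.71; W sinα = 62.5
Σc'Δl = 261.7 kN/m; ΣN' = 901.2 kN/m; ΣW sinα = 532.3 kN/m
Resisting = 261.7 + 901.2·tan28.1° = 261.7 + 481.2 = 742.9 kN/m
FS = 742.9 / 532.3 = 1.396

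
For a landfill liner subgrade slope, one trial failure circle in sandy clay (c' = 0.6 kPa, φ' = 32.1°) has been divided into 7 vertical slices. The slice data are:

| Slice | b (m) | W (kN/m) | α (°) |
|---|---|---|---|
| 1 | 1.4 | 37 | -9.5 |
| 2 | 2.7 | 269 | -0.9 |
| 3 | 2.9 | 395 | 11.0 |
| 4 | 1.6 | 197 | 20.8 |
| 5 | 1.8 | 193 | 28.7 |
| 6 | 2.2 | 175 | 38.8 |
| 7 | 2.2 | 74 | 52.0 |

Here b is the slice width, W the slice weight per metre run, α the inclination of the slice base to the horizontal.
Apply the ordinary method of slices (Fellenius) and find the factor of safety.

FS = 1.97

Ordinary method of slices: FS = Σ[c'·Δl_i + (W_i cosα_i)·tanφ'] / Σ W_i sinα_i, with Δl_i = b_i / cosα_i.
Slice 1: Δl = 1.4/cos(-9.5°) = 1.419 m; N'_1 = 37·cos(-9.5°) = 36.5; c'Δl = 0.85; W sinα = -6.1
Slice 2: Δl = 2.7/cos(-0.9°) = 2.700 m; N'_2 = 269·cos(-0.9°) = 269.0; c'Δl = 1.62; W sinα = -4.2
Slice 3: Δl = 2.9/cos11.0° = 2.954 m; N'_3 = 395·cos11.0° = 387.7; c'Δl = 1.77; W sinα = 75.4
Slice 4: Δl = 1.6/cos20.8° = 1.712 m; N'_4 = 197·cos20.8° = 184.2; c'Δl = 1.03; W sinα = 70.0
Slice 5: Δl = 1.8/cos28.7° = 2.052 m; N'_5 = 193·cos28.7° = 169.3; c'Δl = 1.23; W sinα = 92.7
Slice 6: Δl = 2.2/cos38.8° = 2.823 m; N'_6 = 175·cos38.8° = 136.4; c'Δl = 1.69; W sinα = 109.7
Slice 7: Δl = 2.2/cos52.0° = 3.573 m; N'_7 = 74·cos52.0° = 45.6; c'Δl = 2.14; W sinα = 58.3
Σc'Δl = 10.3 kN/m; ΣN' = 1228.6 kN/m; ΣW sinα = 395.6 kN/m
Resisting = 10.3 + 1228.6·tan32.1° = 10.3 + 770.7 = 781.0 kN/m
FS = 781.0 / 395.6 = 1.974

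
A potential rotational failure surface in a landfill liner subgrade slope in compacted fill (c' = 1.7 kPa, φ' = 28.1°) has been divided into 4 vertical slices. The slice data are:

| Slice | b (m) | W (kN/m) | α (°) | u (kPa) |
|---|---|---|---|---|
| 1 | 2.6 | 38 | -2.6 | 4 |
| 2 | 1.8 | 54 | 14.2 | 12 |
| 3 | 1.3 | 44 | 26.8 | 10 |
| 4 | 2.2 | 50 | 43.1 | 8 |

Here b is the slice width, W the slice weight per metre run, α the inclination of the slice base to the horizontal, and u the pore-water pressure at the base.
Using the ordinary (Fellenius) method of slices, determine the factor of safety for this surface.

FS = 1.00

Ordinary method of slices: FS = Σ[c'·Δl_i + (W_i cosα_i − u_i·Δl_i)·tanφ'] / Σ W_i sinα_i, with Δl_i = b_i / cosα_i.
Slice 1: Δl = 2.6/cos(-2.6°) = 2.603 m; N'_1 = 38·cos(-2.6°) − 4·2.603 = 27.6; c'Δl = 4.42; W sinα = -1.7
Slice 2: Δl = 1.8/cos14.2° = 1.857 m; N'_2 = 54·cos14.2° − 12·1.857 = 30.1; c'Δl = 3.16; W sinα = 13.2
Slice 3: Δl = 1.3/cos26.8° = 1.456 m; N'_3 = 44·cos26.8° − 10·1.456 = 24.7; c'Δl = 2.48; W sinα = 19.8
Slice 4: Δl = 2.2/cos43.1° = 3.013 m; N'_4 = 50·cos43.1° − 8·3.013 = 12.4; c'Δl = 5.12; W sinα = 34.2
Σc'Δl = 15.2 kN/m; ΣN' = 94.7 kN/m; ΣW sinα = 65.5 kN/m
Resisting = 15.2 + 94.7·tan28.1° = 15.2 + 50.6 = 65.8 kN/m
FS = 65.8 / 65.5 = 1.004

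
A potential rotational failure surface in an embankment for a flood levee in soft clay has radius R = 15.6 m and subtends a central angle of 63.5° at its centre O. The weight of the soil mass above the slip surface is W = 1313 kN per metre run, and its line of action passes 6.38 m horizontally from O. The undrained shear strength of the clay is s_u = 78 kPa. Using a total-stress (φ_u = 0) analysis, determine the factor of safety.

FS = 2.51

Taking moments about the centre O, the resisting moment is provided by the undrained shear strength acting along the arc:
Arc length L_a = R·θ = 15.6·(63.5°·π/180) = 15.6·1.1083 = 17.29 m
M_R = s_u·L_a·R = 78·17.29·15.6 = 21037.5 kN·m/m
M_D = W·d = 1313·6.38 = 8376.9 kN·m/m
FS = M_R / M_D = 21037.5 / 8376.9 = 2.511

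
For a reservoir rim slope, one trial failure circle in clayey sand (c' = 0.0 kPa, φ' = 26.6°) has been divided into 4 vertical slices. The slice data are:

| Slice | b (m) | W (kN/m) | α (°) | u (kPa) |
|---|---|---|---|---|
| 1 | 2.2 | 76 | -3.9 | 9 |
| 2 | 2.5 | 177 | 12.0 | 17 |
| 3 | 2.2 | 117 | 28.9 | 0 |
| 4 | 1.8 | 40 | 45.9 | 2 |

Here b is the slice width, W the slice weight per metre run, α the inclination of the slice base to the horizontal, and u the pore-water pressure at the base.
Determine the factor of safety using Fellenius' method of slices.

Ordinary method of slices: FS = Σ[c'·Δl_i + (W_i cosα_i − u_i·Δl_i)·tanφ'] / Σ W_i sinα_i, with Δl_i = b_i / cosα_i.
Slice 1: Δl = 2.2/cos(-3.9°) = 2.205 m; N'_1 = 76·cos(-3.9°) − 9·2.205 = 56.0; c'Δl = 0.00; W sinα = -5.2
Slice 2: Δl = 2.5/cos12.0° = 2.556 m; N'_2 = 177·cos12.0° − 17·2.556 = 129.7; c'Δl = 0.00; W sinα = 36.8
Slice 3: Δl = 2.2/cos28.9° = 2.513 m; N'_3 = 117·cos28.9° − 0·2.513 = 102.4; c'Δl = 0.00; W sinα = 56.5
Slice 4: Δl = 1.8/cos45.9° = 2.587 m; N'_4 = 40·cos45.9° − 2·2.587 = 22.7; c'Δl = 0.00; W sinα = 28.7
Σc'Δl = 0.0 kN/m; ΣN' = 310.8 kN/m; ΣW sinα = 116.9 kN/m
Resisting = 0.0 + 310.8·tan26.6° = 0.0 + 155.6 = 155.6 kN/m
FS = 155.6 / 116.9 = 1.331

FS = 1.33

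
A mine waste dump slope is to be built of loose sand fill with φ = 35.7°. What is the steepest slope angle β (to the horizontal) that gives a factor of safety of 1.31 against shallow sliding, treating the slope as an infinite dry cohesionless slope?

For an infinite dry cohesionless slope FS = tanφ/tanβ, so tanβ = tanφ / FS.
tanβ = tan35.7° / 1.31 = 0.7186 / 1.31 = 0.5485
β = arctan(0.5485) = 28.75°

β = 28.7°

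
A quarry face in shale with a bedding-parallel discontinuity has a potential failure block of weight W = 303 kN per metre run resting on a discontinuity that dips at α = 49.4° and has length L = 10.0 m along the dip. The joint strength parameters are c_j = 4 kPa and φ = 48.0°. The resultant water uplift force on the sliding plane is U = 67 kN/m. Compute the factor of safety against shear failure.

Resolving the block weight along and normal to the plane and applying the Mohr–Coulomb strength on the joint:
N' = W cosα − U = 303·cos49.4° − 67 = 130.2 kN/m
Driving force T = W sinα = 303·sin49.4° = 230.1 kN/m
Resisting force R = c_j·L + N'·tanφ = 4·10.0 + 130.2·tan48.0° = 40.0 + 144.6 = 184.6 kN/m
FS = R / T = 184.6 / 230.1 = 0.802

FS = 0.80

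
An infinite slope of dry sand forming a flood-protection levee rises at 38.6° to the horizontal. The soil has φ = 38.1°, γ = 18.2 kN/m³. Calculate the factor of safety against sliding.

For a dry cohesionless infinite slope the factor of safety is FS = tanφ / tanβ.
FS = tan38.1° / tan38.6° = 0.7841 / 0.7983 = 0.982

FS = 0.98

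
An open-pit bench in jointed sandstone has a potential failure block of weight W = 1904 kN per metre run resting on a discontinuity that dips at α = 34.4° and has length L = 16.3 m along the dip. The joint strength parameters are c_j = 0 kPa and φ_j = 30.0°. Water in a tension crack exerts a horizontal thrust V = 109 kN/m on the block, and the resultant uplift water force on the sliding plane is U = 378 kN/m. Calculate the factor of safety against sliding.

Resolving the block weight along and normal to the plane and applying the Mohr–Coulomb strength on the joint:
N' = W cosα − U − V sinα = 1904·cos34.4° − 378 − 109·sin34.4° = 1131.4 kN/m
Driving force T = W sinα + V cosα = 1904·sin34.4° + 109·cos34.4° = 1165.6 kN/m
Resisting force R = c_j·L + N'·tanφ_j = 0·16.3 + 1131.4·tan30.0° = 0.0 + 653.2 = 653.2 kN/m
FS = R / T = 653.2 / 1165.6 = 0.560

FS = 0.56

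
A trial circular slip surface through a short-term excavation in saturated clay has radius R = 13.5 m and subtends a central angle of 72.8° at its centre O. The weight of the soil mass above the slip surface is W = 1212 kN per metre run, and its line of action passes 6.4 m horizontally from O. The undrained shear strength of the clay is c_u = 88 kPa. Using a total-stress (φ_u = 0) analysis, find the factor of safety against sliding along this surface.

FS = 2.63

Taking moments about the centre O, the resisting moment is provided by the undrained shear strength acting along the arc:
Arc length L_a = R·θ = 13.5·(72.8°·π/180) = 13.5·1.2706 = 17.15 m
M_R = c_u·L_a·R = 88·17.15·13.5 = 20377.9 kN·m/m
M_D = W·d = 1212·6.4 = 7756.8 kN·m/m
FS = M_R / M_D = 20377.9 / 7756.8 = 2.627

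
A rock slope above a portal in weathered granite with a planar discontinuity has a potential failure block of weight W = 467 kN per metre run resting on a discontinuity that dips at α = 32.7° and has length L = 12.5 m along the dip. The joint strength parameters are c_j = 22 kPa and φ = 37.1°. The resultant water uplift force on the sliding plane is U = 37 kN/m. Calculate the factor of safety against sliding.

Resolving the block weight along and normal to the plane and applying the Mohr–Coulomb strength on the joint:
N' = W cosα − U = 467·cos32.7° − 37 = 356.0 kN/m
Driving force T = W sinα = 467·sin32.7° = 252.3 kN/m
Resisting force R = c_j·L + N'·tanφ = 22·12.5 + 356.0·tan37.1° = 275.0 + 269.2 = 544.2 kN/m
FS = R / T = 544.2 / 252.3 = 2.157

FS = 2.16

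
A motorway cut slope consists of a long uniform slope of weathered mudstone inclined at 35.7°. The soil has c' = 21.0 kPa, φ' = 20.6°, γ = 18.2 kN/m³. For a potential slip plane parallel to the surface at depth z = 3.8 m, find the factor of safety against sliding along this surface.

FS = 1.16

For an infinite slope with a slip plane parallel to the surface (no pore pressure): FS = [c' + γz cos²β tanφ'] / [γz sinβ cosβ].
γz = 18.2·3.8 = 69.16 kN/m²
Numerator = 21.0 + 69.16·cos²35.7°·tan20.6° = 21.0 + 69.16·0.6595·0.3759 = 38.144 kPa
Denominator = 69.16·sin35.7°·cos35.7° = 69.16·0.5835·0.8121 = 32.774 kPa
FS = 38.144 / 32.774 = 1.164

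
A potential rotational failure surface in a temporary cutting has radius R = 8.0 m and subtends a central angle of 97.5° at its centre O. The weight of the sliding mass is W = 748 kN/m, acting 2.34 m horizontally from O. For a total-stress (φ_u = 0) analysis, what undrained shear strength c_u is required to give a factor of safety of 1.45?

FS = c_u·L_a·R / (W·d), so c_u = FS·W·d / (L_a·R).
Arc length L_a = R·θ = 8.0·(97.5°·π/180) = 8.0·1.7017 = 13.61 m
c_u = 1.45·748·2.34 / (13.61·8.0) = 2538.0 / 108.91 = 23.30 kPa

c_u = 23.3 kPa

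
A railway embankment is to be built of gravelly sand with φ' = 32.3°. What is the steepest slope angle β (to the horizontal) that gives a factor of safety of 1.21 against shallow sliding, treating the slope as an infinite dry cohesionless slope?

β = 27.6°

For an infinite dry cohesionless slope FS = tanφ'/tanβ, so tanβ = tanφ' / FS.
tanβ = tan32.3° / 1.21 = 0.6322 / 1.21 = 0.5225
β = arctan(0.5225) = 27.59°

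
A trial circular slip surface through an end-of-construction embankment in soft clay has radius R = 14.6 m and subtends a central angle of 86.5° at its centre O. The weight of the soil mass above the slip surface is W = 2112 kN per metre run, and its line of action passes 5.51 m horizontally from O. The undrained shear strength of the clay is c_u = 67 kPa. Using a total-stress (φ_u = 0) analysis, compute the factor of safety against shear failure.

Taking moments about the centre O, the resisting moment is provided by the undrained shear strength acting along the arc:
Arc length L_a = R·θ = 14.6·(86.5°·π/180) = 14.6·1.5097 = 22.04 m
M_R = c_u·L_a·R = 67·22.04·14.6 = 21561.3 kN·m/m
M_D = W·d = 2112·5.51 = 11637.1 kN·m/m
FS = M_R / M_D = 21561.3 / 11637.1 = 1.853

FS = 1.85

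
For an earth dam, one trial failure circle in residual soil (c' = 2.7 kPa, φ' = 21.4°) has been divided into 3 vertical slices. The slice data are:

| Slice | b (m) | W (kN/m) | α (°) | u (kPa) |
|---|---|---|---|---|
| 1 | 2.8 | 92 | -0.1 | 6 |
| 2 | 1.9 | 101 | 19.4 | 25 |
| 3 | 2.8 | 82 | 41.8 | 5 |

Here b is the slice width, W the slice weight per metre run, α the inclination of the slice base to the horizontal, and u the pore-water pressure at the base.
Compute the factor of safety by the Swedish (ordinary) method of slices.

Ordinary method of slices: FS = Σ[c'·Δl_i + (W_i cosα_i − u_i·Δl_i)·tanφ'] / Σ W_i sinα_i, with Δl_i = b_i / cosα_i.
Slice 1: Δl = 2.8/cos(-0.1°) = 2.800 m; N'_1 = 92·cos(-0.1°) − 6·2.800 = 75.2; c'Δl = 7.56; W sinα = -0.2
Slice 2: Δl = 1.9/cos19.4° = 2.014 m; N'_2 = 101·cos19.4° − 25·2.014 = 44.9; c'Δl = 5.44; W sinα = 33.5
Slice 3: Δl = 2.8/cos41.8° = 3.756 m; N'_3 = 82·cos41.8° − 5·3.756 = 42.3; c'Δl = 10.14; W sinα = 54.7
Σc'Δl = 23.1 kN/m; ΣN' = 162.5 kN/m; ΣW sinα = 88.0 kN/m
Resisting = 23.1 + 162.5·tan21.4° = 23.1 + 63.7 = 86.8 kN/m
FS = 86.8 / 88.0 = 0.986

FS = 0.99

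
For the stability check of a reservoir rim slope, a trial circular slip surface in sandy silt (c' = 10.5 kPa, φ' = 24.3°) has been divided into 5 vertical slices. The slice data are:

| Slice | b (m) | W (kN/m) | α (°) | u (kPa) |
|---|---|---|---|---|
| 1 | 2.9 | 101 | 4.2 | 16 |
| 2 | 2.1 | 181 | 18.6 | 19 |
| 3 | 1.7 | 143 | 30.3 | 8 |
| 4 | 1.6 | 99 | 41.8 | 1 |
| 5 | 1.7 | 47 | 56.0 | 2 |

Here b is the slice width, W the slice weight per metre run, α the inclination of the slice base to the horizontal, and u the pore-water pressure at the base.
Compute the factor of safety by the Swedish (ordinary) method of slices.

FS = 1.25

Ordinary method of slices: FS = Σ[c'·Δl_i + (W_i cosα_i − u_i·Δl_i)·tanφ'] / Σ W_i sinα_i, with Δl_i = b_i / cosα_i.
Slice 1: Δl = 2.9/cos4.2° = 2.908 m; N'_1 = 101·cos4.2° − 16·2.908 = 54.2; c'Δl = 30.53; W sinα = 7.4
Slice 2: Δl = 2.1/cos18.6° = 2.216 m; N'_2 = 181·cos18.6° − 19·2.216 = 129.4; c'Δl = 23.27; W sinα = 57.7
Slice 3: Δl = 1.7/cos30.3° = 1.969 m; N'_3 = 143·cos30.3° − 8·1.969 = 107.7; c'Δl = 20.67; W sinα = 72.1
Slice 4: Δl = 1.6/cos41.8° = 2.146 m; N'_4 = 99·cos41.8° − 1·2.146 = 71.7; c'Δl = 22.54; W sinα = 66.0
Slice 5: Δl = 1.7/cos56.0° = 3.040 m; N'_5 = 47·cos56.0° − 2·3.040 = 20.2; c'Δl = 31.92; W sinα = 39.0
Σc'Δl = 128.9 kN/m; ΣN' = 383.2 kN/m; ΣW sinα = 242.2 kN/m
Resisting = 128.9 + 383.2·tan24.3° = 128.9 + 173.0 = 302.0 kN/m
FS = 302.0 / 242.2 = 1.247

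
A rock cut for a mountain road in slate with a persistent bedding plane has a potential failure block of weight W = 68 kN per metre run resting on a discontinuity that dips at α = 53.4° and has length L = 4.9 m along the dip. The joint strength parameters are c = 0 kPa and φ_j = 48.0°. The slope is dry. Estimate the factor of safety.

FS = 0.82

Resolving the block weight along and normal to the plane and applying the Mohr–Coulomb strength on the joint:
N' = W cosα = 68·cos53.4° = 40.5 kN/m
Driving force T = W sinα = 68·sin53.4° = 54.6 kN/m
Resisting force R = c·L + N'·tanφ_j = 0·4.9 + 40.5·tan48.0° = 0.0 + 45.0 = 45.0 kN/m
FS = R / T = 45.0 / 54.6 = 0.825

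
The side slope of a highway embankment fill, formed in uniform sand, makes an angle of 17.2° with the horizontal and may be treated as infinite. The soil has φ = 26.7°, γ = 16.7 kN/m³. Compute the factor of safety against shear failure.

FS = 1.62

For a dry cohesionless infinite slope the factor of safety is FS = tanφ / tanβ.
FS = tan26.7° / tan17.2° = 0.5029 / 0.3096 = 1.625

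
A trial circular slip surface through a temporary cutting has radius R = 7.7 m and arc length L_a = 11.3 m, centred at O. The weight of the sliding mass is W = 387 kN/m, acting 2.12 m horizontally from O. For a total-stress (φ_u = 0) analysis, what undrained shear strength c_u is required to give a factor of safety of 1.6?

c_u = 15.1 kPa

FS = c_u·L_a·R / (W·d), so c_u = FS·W·d / (L_a·R).
c_u = 1.6·387·2.12 / (11.30·7.7) = 1312.7 / 87.01 = 15.09 kPa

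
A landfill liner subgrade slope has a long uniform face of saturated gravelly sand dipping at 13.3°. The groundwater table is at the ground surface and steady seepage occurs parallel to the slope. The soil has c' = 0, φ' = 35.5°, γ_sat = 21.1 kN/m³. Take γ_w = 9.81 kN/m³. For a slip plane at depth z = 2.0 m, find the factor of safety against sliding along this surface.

With seepage parallel to the slope and the water table at the surface, the effective normal stress on the slip plane uses the buoyant unit weight γ' = γ_sat − γ_w while the driving shear stress uses γ_sat:
FS = [c' + γ' z cos²β tanφ'] / [γ_sat z sinβ cosβ]
(For c' = 0 this reduces to FS = (γ'/γ_sat)·tanφ'/tanβ.)
γ' = 21.1 − 9.81 = 11.29 kN/m³
Numerator = 0.0 + 11.29·2.0·cos²13.3°·tan35.5° = 0.0 + 11.29·2.0·0.9471·0.7133 = 15.254 kPa
Denominator = 21.1·2.0·sin13.3°·cos13.3° = 21.1·2.0·0.2300·0.9732 = 9.448 kPa
FS = 15.254 / 9.448 = 1.615

FS = 1.61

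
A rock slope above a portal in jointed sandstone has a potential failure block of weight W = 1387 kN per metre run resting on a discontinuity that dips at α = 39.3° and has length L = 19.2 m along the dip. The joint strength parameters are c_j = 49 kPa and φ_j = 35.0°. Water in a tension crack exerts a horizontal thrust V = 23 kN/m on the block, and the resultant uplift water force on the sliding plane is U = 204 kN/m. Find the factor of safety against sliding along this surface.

FS = 1.72

Resolving the block weight along and normal to the plane and applying the Mohr–Coulomb strength on the joint:
N' = W cosα − U − V sinα = 1387·cos39.3° − 204 − 23·sin39.3° = 854.7 kN/m
Driving force T = W sinα + V cosα = 1387·sin39.3° + 23·cos39.3° = 896.3 kN/m
Resisting force R = c_j·L + N'·tanφ_j = 49·19.2 + 854.7·tan35.0° = 940.8 + 598.5 = 1539.3 kN/m
FS = R / T = 1539.3 / 896.3 = 1.717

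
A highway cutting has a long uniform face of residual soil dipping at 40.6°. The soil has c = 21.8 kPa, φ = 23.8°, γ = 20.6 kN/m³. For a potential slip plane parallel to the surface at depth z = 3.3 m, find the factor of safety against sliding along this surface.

FS = 1.16

For an infinite slope with a slip plane parallel to the surface (no pore pressure): FS = [c + γz cos²β tanφ] / [γz sinβ cosβ].
γz = 20.6·3.3 = 67.98 kN/m²
Numerator = 21.8 + 67.98·cos²40.6°·tan23.8° = 21.8 + 67.98·0.5765·0.4411 = 39.085 kPa
Denominator = 67.98·sin40.6°·cos40.6° = 67.98·0.6508·0.7593 = 33.590 kPa
FS = 39.085 / 33.590 = 1.164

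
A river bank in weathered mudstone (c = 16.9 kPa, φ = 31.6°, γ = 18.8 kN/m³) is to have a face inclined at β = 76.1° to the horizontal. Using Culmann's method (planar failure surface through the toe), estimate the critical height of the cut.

Culmann's analysis gives the critical failure plane at α_cr = (β + φ)/2 = (76.1 + 31.6)/2 = 53.8°, and the critical height
H_c = (4c/γ) · sinβ cosφ / [1 − cos(β − φ)]
    = (4·16.9/18.8) · sin76.1°·cos31.6° / [1 − cos(44.5°)]
    = 3.596 · 0.9707·0.8517 / [1 − 0.7133]
    = 3.596 · 0.8268 / 0.2867
    = 10.37 m

H_c = 10.37 m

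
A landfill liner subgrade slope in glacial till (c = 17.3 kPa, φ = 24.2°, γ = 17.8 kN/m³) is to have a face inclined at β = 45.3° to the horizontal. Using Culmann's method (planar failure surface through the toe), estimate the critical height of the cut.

H_c = 37.59 m

Culmann's analysis gives the critical failure plane at α_cr = (β + φ)/2 = (45.3 + 24.2)/2 = 34.8°, and the critical height
H_c = (4c/γ) · sinβ cosφ / [1 − cos(β − φ)]
    = (4·17.3/17.8) · sin45.3°·cos24.2° / [1 − cos(21.1°)]
    = 3.888 · 0.7108·0.9121 / [1 − 0.9330]
    = 3.888 · 0.6483 / 0.0670
    = 37.59 m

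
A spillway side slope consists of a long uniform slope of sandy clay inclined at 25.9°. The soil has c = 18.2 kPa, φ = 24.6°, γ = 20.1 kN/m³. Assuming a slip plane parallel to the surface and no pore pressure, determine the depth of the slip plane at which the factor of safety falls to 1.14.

Setting FS = 1.14 in FS = [c + γz cos²β tanφ] / [γz sinβ cosβ] and solving for z:
z = c / [γ cosβ (FS·sinβ − cosβ·tanφ)]
  = 18.2 / [20.1·cos25.9°·(1.14·sin25.9° − cos25.9°·tan24.6°)]
  = 18.2 / [20.1·0.8996·(1.14·0.4368 − 0.8996·0.4578)]
  = 18.2 / 1.5569 = 11.690 m

z = 11.69 m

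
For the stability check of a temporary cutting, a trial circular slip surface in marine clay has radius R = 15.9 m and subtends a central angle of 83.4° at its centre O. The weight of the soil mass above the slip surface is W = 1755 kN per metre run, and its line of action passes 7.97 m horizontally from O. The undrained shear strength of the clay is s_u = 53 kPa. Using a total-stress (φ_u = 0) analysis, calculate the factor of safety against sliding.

Taking moments about the centre O, the resisting moment is provided by the undrained shear strength acting along the arc:
Arc length L_a = R·θ = 15.9·(83.4°·π/180) = 15.9·1.4556 = 23.14 m
M_R = s_u·L_a·R = 53·23.14·15.9 = 19503.5 kN·m/m
M_D = W·d = 1755·7.97 = 13987.4 kN·m/m
FS = M_R / M_D = 19503.5 / 13987.4 = 1.394

FS = 1.39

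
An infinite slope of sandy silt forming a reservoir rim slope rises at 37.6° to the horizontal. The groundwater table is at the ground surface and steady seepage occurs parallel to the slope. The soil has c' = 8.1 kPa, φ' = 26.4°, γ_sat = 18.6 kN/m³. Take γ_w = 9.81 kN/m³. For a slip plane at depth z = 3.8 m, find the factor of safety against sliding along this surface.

With seepage parallel to the slope and the water table at the surface, the effective normal stress on the slip plane uses the buoyant unit weight γ' = γ_sat − γ_w while the driving shear stress uses γ_sat:
FS = [c' + γ' z cos²β tanφ'] / [γ_sat z sinβ cosβ]
γ' = 18.6 − 9.81 = 8.79 kN/m³
Numerator = 8.1 + 8.79·3.8·cos²37.6°·tan26.4° = 8.1 + 8.79·3.8·0.6277·0.4964 = 18.508 kPa
Denominator = 18.6·3.8·sin37.6°·cos37.6° = 18.6·3.8·0.6101·0.7923 = 34.168 kPa
FS = 18.508 / 34.168 = 0.542

FS = 0.54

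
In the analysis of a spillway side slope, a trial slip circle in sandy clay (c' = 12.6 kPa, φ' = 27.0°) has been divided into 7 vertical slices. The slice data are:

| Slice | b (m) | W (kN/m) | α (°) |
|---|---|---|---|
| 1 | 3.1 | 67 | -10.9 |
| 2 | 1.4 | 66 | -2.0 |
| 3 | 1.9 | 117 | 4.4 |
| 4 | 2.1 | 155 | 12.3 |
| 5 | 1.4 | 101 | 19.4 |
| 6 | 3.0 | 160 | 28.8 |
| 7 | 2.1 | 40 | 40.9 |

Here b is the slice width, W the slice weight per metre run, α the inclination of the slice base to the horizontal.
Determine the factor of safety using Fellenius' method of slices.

Ordinary method of slices: FS = Σ[c'·Δl_i + (W_i cosα_i)·tanφ'] / Σ W_i sinα_i, with Δl_i = b_i / cosα_i.
Slice 1: Δl = 3.1/cos(-10.9°) = 3.157 m; N'_1 = 67·cos(-10.9°) = 65.8; c'Δl = 39.78; W sinα = -12.7
Slice 2: Δl = 1.4/cos(-2.0°) = 1.401 m; N'_2 = 66·cos(-2.0°) = 66.0; c'Δl = 17.65; W sinα = -2.3
Slice 3: Δl = 1.9/cos4.4° = 1.906 m; N'_3 = 117·cos4.4° = 116.7; c'Δl = 24.01; W sinα = 9.0
Slice 4: Δl = 2.1/cos12.3° = 2.149 m; N'_4 = 155·cos12.3° = 151.4; c'Δl = 27.08; W sinα = 33.0
Slice 5: Δl = 1.4/cos19.4° = 1.484 m; N'_5 = 101·cos19.4° = 95.3; c'Δl = 18.70; W sinα = 33.5
Slice 6: Δl = 3.0/cos28.8° = 3.423 m; N'_6 = 160·cos28.8° = 140.2; c'Δl = 43.14; W sinα = 77.1
Slice 7: Δl = 2.1/cos40.9° = 2.778 m; N'_7 = 40·cos40.9° = 30.2; c'Δl = 35.01; W sinα = 26.2
Σc'Δl = 205.4 kN/m; ΣN' = 665.6 kN/m; ΣW sinα = 163.8 kN/m
Resisting = 205.4 + 665.6·tan27.0° = 205.4 + 339.1 = 544.5 kN/m
FS = 544.5 / 163.8 = 3.323

FS = 3.32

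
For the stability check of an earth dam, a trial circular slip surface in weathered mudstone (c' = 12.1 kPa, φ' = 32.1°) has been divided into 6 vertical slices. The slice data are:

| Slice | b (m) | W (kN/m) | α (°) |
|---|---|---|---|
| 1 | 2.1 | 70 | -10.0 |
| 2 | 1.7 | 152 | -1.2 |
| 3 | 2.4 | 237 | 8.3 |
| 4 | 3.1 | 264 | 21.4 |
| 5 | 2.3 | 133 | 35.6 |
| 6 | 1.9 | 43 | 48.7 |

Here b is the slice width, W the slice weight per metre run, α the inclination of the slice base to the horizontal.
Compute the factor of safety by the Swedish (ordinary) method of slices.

FS = 3.16

Ordinary method of slices: FS = Σ[c'·Δl_i + (W_i cosα_i)·tanφ'] / Σ W_i sinα_i, with Δl_i = b_i / cosα_i.
Slice 1: Δl = 2.1/cos(-10.0°) = 2.132 m; N'_1 = 70·cos(-10.0°) = 68.9; c'Δl = 25.80; W sinα = -12.2
Slice 2: Δl = 1.7/cos(-1.2°) = 1.700 m; N'_2 = 152·cos(-1.2°) = 152.0; c'Δl = 20.57; W sinα = -3.2
Slice 3: Δl = 2.4/cos8.3° = 2.425 m; N'_3 = 237·cos8.3° = 234.5; c'Δl = 29.35; W sinα = 34.2
Slice 4: Δl = 3.1/cos21.4° = 3.330 m; N'_4 = 264·cos21.4° = 245.8; c'Δl = 40.29; W sinα = 96.3
Slice 5: Δl = 2.3/cos35.6° = 2.829 m; N'_5 = 133·cos35.6° = 108.1; c'Δl = 34.23; W sinα = 77.4
Slice 6: Δl = 1.9/cos48.7° = 2.879 m; N'_6 = 43·cos48.7° = 28.4; c'Δl = 34.83; W sinα = 32.3
Σc'Δl = 185.1 kN/m; ΣN' = 837.7 kN/m; ΣW sinα = 224.9 kN/m
Resisting = 185.1 + 837.7·tan32.1° = 185.1 + 525.5 = 710.6 kN/m
FS = 710.6 / 224.9 = 3.159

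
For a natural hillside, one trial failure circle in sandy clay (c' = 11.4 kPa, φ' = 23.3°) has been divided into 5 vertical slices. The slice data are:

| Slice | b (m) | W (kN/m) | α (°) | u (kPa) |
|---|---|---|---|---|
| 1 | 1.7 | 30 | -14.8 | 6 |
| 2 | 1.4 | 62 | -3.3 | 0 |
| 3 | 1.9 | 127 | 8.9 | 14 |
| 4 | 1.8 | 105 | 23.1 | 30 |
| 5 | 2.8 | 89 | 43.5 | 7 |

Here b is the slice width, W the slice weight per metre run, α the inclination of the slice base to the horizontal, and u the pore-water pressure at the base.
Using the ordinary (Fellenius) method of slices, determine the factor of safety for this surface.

FS = 2.11

Ordinary method of slices: FS = Σ[c'·Δl_i + (W_i cosα_i − u_i·Δl_i)·tanφ'] / Σ W_i sinα_i, with Δl_i = b_i / cosα_i.
Slice 1: Δl = 1.7/cos(-14.8°) = 1.758 m; N'_1 = 30·cos(-14.8°) − 6·1.758 = 18.5; c'Δl = 20.05; W sinα = -7.7
Slice 2: Δl = 1.4/cos(-3.3°) = 1.402 m; N'_2 = 62·cos(-3.3°) − 0·1.402 = 61.9; c'Δl = 15.99; W sinα = -3.6
Slice 3: Δl = 1.9/cos8.9° = 1.923 m; N'_3 = 127·cos8.9° − 14·1.923 = 98.5; c'Δl = 21.92; W sinα = 19.6
Slice 4: Δl = 1.8/cos23.1° = 1.957 m; N'_4 = 105·cos23.1° − 30·1.957 = 37.9; c'Δl = 22.31; W sinα = 41.2
Slice 5: Δl = 2.8/cos43.5° = 3.860 m; N'_5 = 89·cos43.5° − 7·3.860 = 37.5; c'Δl = 44.00; W sinα = 61.3
Σc'Δl = 124.3 kN/m; ΣN' = 254.3 kN/m; ΣW sinα = 110.9 kN/m
Resisting = 124.3 + 254.3·tan23.3° = 124.3 + 109.5 = 233.8 kN/m
FS = 233.8 / 110.9 = 2.109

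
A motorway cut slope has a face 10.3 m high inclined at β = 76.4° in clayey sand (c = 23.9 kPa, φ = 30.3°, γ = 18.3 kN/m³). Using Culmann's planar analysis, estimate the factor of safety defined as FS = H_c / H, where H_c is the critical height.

FS = 1.39

H_c = (4c/γ) · sinβ cosφ / [1 − cos(β − φ)]
    = (4·23.9/18.3) · sin76.4°·cos30.3° / [1 − cos46.1°]
    = 5.224 · 0.8392 / 0.3066 = 14.30 m
FS = H_c / H = 14.30 / 10.3 = 1.388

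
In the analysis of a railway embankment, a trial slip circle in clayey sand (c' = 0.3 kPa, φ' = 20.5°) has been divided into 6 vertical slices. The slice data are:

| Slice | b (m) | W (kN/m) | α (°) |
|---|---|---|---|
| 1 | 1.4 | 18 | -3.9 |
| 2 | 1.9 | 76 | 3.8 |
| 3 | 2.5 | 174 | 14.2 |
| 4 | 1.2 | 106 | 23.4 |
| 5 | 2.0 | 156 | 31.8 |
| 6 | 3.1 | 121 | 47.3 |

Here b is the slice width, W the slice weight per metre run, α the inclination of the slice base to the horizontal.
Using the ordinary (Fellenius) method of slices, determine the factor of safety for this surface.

Ordinary method of slices: FS = Σ[c'·Δl_i + (W_i cosα_i)·tanφ'] / Σ W_i sinα_i, with Δl_i = b_i / cosα_i.
Slice 1: Δl = 1.4/cos(-3.9°) = 1.403 m; N'_1 = 18·cos(-3.9°) = 18.0; c'Δl = 0.42; W sinα = -1.2
Slice 2: Δl = 1.9/cos3.8° = 1.904 m; N'_2 = 76·cos3.8° = 75.8; c'Δl = 0.57; W sinα = 5.0
Slice 3: Δl = 2.5/cos14.2° = 2.579 m; N'_3 = 174·cos14.2° = 168.7; c'Δl = 0.77; W sinα = 42.7
Slice 4: Δl = 1.2/cos23.4° = 1.308 m; N'_4 = 106·cos23.4° = 97.3; c'Δl = 0.39; W sinα = 42.1
Slice 5: Δl = 2.0/cos31.8° = 2.353 m; N'_5 = 156·cos31.8° = 132.6; c'Δl = 0.71; W sinα = 82.2
Slice 6: Δl = 3.1/cos47.3° = 4.571 m; N'_6 = 121·cos47.3° = 82.1; c'Δl = 1.37; W sinα = 88.9
Σc'Δl = 4.2 kN/m; ΣN' = 574.4 kN/m; ΣW sinα = 259.7 kN/m
Resisting = 4.2 + 574.4·tan20.5° = 4.2 + 214.8 = 219.0 kN/m
FS = 219.0 / 259.7 = 0.843

FS = 0.84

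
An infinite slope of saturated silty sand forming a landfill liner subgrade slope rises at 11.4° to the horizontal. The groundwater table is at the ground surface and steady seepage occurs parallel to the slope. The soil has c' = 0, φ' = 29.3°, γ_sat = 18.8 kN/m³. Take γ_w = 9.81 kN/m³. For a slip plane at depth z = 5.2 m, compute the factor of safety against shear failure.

FS = 1.33

With seepage parallel to the slope and the water table at the surface, the effective normal stress on the slip plane uses the buoyant unit weight γ' = γ_sat − γ_w while the driving shear stress uses γ_sat:
FS = [c' + γ' z cos²β tanφ'] / [γ_sat z sinβ cosβ]
(For c' = 0 this reduces to FS = (γ'/γ_sat)·tanφ'/tanβ.)
γ' = 18.8 − 9.81 = 8.99 kN/m³
Numerator = 0.0 + 8.99·5.2·cos²11.4°·tan29.3° = 0.0 + 8.99·5.2·0.9609·0.5612 = 25.209 kPa
Denominator = 18.8·5.2·sin11.4°·cos11.4° = 18.8·5.2·0.1977·0.9803 = 18.942 kPa
FS = 25.209 / 18.942 = 1.331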